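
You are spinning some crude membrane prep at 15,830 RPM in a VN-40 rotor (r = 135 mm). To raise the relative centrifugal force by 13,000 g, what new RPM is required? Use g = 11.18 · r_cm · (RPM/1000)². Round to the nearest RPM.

r = 135 mm = 13.5 cm
Current RCF = 11.18 × 13.5 × (15.83)² = 11.18 × 13.5 × 250.5889 ≈ 37,821.4 × g
Target RCF = 37,821.4 + 13,000 = 50,821.4 × g
(N/1000)² = 50,821.4 / 150.93 = 336.7217
N = 1000 × √336.7217 ≈ 18,350.0

≈ 18350 RPM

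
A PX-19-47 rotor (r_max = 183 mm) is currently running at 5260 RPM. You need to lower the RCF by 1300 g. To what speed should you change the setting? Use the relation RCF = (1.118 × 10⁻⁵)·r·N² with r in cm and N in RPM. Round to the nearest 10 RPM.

≈ 4620 RPM

r = 183 mm = 18.3 cm
Current RCF = 1.118 × 10⁻⁵ × 18.3 × (5260)² = 1.118 × 10⁻⁵ × 18.3 × 27,667,600 ≈ 5,660.6 × g
Target RCF = 5,660.6 − 1,300 = 4,360.6 × g
N² = 4,360.6 / (20.4594 × 10⁻⁵) = 21,313,431
N ≈ √21,313,431 ≈ 4,616.6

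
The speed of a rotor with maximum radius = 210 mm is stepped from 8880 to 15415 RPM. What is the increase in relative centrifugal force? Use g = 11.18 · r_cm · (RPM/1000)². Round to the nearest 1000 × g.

r = 210 mm = 21.0 cm
RCF₁ = 11.18 × 21 × (8.88)² = 11.18 × 21 × 78.8544 ≈ 18,513.4 × g
RCF₂ = 11.18 × 21 × (15.415)² = 11.18 × 21 × 237.622225 ≈ 55,788.9 × g
Increase = 55,788.9 − 18,513.4 = 37,275.5

≈ 37000 ×g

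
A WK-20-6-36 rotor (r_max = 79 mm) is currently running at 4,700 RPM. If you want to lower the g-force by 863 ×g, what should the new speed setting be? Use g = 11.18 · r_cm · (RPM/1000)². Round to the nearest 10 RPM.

≈ 3510 RPM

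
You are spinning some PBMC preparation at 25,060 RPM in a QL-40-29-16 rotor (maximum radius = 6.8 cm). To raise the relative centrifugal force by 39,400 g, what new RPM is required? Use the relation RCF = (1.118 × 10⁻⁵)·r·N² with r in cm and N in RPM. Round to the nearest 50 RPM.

N₂ ≈ 33850 RPM

Current RCF = 1.118 × 10⁻⁵ × 6.8 × (25060)² = 1.118 × 10⁻⁵ × 6.8 × 628,003,600 ≈ 47,743.3 × g
Target RCF = 47,743.3 + 39,400 = 87,143.3 × g
N² = 87,143.3 / (7.6024 × 10⁻⁵) = 1,146,260,391
N ≈ √1,146,260,391 ≈ 33,856.5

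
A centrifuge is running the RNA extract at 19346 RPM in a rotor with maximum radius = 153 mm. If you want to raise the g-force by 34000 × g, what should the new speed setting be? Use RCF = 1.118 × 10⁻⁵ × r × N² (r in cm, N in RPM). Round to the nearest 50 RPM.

≈ 23950 RPM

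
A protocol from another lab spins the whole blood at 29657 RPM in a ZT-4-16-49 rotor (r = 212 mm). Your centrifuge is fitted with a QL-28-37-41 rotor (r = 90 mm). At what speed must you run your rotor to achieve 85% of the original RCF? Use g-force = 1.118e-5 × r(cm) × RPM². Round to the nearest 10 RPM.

41960 RPM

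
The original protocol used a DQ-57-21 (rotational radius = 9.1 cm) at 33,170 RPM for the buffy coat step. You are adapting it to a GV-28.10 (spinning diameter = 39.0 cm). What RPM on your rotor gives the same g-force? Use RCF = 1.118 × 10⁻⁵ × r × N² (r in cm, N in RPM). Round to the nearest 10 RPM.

RCF_original = 1.118 × 10⁻⁵ × 9.1 × (33170)² = 1.118 × 10⁻⁵ × 9.1 × 1,100,248,900 ≈ 111,937.1 × g
Your rotor: r = 39.0 / 2 = 19.5 cm
111,937.1 = 1.118 × 10⁻⁵ × 19.5 × N²
N² = 111,937.1 / (21.801 × 10⁻⁵) = 513,449,383
N ≈ √513,449,383 ≈ 22,659.4

22660 RPM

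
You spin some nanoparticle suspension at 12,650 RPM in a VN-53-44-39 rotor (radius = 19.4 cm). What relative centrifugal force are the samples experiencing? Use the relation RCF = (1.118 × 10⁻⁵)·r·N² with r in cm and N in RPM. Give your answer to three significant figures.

RCF ≈ 34700 x g

RCF = 1.118 × 10⁻⁵ × r × N²
RCF = 1.118 × 10⁻⁵ × 19.4 × (12650)² = 1.118 × 10⁻⁵ × 19.4 × 160,022,500 ≈ 34,707.6 × g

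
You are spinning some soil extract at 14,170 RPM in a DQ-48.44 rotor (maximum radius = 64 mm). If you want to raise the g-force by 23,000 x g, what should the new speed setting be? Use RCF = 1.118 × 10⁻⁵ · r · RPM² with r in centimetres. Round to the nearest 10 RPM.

r = 64 mm = 6.4 cm
Current RCF = 1.118 × 10⁻⁵ × 6.4 × (14170)² = 1.118 × 10⁻⁵ × 6.4 × 200,788,900 ≈ 14,366.8 × g
Target RCF = 14,366.8 + 23,000 = 37,366.8 × g
N² = 37,366.8 / (7.1552 × 10⁻⁵) = 522,232,782
N ≈ √522,232,782 ≈ 22,852.4

22850 RPM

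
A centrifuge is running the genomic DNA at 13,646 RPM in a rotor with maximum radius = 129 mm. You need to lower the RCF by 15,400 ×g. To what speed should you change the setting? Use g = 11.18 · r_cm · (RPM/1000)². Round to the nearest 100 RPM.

8900 RPM

r = 129 mm = 12.9 cm
Current RCF = 11.18 × 12.9 × (13.646)² = 11.18 × 12.9 × 186.213316 ≈ 26,856.1 × g
Target RCF = 26,856.1 − 15,400 = 11,456.1 × g
(N/1000)² = 11,456.1 / 144.222 = 79.43379
N = 1000 × √79.43379 ≈ 8,912.6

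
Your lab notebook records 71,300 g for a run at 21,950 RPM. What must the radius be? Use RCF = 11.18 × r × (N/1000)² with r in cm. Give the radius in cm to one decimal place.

71300 = 11.18 × r × (21.95)²
r = 71300 / (11.18 × 481.8025) = 71300 / 5386.552 ≈ 13.237 cm

r ≈ 13.2 cm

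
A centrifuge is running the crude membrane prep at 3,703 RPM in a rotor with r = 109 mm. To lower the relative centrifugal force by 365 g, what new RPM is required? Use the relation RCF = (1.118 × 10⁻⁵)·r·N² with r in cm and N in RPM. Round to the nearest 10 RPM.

r = 109 mm = 10.9 cm
Current RCF = 1.118 × 10⁻⁵ × 10.9 × (3703)² = 1.118 × 10⁻⁵ × 10.9 × 13,712,209 ≈ 1,671 × g
Target RCF = 1,671 − 365 = 1,306 × g
N² = 1,306 / (12.1862 × 10⁻⁵) = 10,717,041
N ≈ √10,717,041 ≈ 3,273.7

N₂ ≈ 3270 RPM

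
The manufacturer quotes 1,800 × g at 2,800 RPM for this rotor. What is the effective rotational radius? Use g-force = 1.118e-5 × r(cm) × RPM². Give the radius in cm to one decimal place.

20.5 cm

1800 = 1.118 × 10⁻⁵ × r × (2800)²
r = 1800 / (1.118 × 10⁻⁵ × 7,840,000) = 1800 / 87.6512 ≈ 20.536 cm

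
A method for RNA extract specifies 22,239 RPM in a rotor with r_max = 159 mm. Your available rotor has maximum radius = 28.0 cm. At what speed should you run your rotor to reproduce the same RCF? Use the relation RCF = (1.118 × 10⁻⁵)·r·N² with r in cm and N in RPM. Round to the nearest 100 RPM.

16800 RPM

Original rotor: r = 159 mm = 15.9 cm
RCF_original = 1.118 × 10⁻⁵ × 15.9 × (22239)² = 1.118 × 10⁻⁵ × 15.9 × 494,573,121 ≈ 87,916.3 × g
87,916.3 = 1.118 × 10⁻⁵ × 28 × N²
N² = 87,916.3 / (31.304 × 10⁻⁵) = 280,846,857
N ≈ √280,846,857 ≈ 16,758.5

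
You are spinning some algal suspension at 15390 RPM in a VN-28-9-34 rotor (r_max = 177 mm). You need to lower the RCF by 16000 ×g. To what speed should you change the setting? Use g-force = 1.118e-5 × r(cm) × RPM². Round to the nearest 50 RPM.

r = 177 mm = 17.7 cm
Current RCF = 1.118 × 10⁻⁵ × 17.7 × (15390)² = 1.118 × 10⁻⁵ × 17.7 × 236,852,100 ≈ 46,869.7 × g
Target RCF = 46,869.7 − 16,000 = 30,869.7 × g
N² = 30,869.7 / (19.7886 × 10⁻⁵) = 155,997,392
N ≈ √155,997,392 ≈ 12,489.9

12500 RPM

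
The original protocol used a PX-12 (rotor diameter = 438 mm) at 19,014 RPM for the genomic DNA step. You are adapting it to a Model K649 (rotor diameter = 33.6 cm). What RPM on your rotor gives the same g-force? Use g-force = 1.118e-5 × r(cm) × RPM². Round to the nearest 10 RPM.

21710 RPM

Original rotor: r = 438 mm / 2 = 219 mm = 21.9 cm
RCF_original = 1.118 × 10⁻⁵ × 21.9 × (19014)² = 1.118 × 10⁻⁵ × 21.9 × 361,532,196 ≈ 88,518.3 × g
Your rotor: r = 33.6 / 2 = 16.8 cm
88,518.3 = 1.118 × 10⁻⁵ × 16.8 × N²
N² = 88,518.3 / (18.7824 × 10⁻⁵) = 471,283,223
N ≈ √471,283,223 ≈ 21,709.1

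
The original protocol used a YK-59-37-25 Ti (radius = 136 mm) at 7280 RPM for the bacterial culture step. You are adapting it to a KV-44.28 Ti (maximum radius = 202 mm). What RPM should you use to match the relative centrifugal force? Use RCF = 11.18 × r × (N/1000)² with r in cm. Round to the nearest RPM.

≈ 5973 RPM

Original rotor: r = 136 mm = 13.6 cm
RCF = 11.18 × r × (N/1000)²
RCF_original = 11.18 × 13.6 × (7.28)² = 11.18 × 13.6 × 52.9984 ≈ 8,058.3 × g
Your rotor: r = 202 mm = 20.2 cm
8,058.3 = 11.18 × 20.2 × (N/1000)²
(N/1000)² = 8,058.3 / 225.836 = 35.68209
N = 1000 × √35.68209 ≈ 5,973.4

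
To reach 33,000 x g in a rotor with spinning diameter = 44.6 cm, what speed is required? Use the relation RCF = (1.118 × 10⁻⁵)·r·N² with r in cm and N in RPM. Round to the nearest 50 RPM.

11500 RPM

r = 44.6 / 2 = 22.3 cm
33,000 = 1.118 × 10⁻⁵ × 22.3 × N²
N² = 33,000 / (24.9314 × 10⁻⁵) = 132,363,205
N ≈ √132,363,205 ≈ 11,504.9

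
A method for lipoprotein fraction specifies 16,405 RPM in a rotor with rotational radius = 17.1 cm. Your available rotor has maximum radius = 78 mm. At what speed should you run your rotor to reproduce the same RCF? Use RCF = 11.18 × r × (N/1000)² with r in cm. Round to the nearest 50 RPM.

24300 RPM

RCF_original = 11.18 × 17.1 × (16.405)² = 11.18 × 17.1 × 269.124025 ≈ 51,450.6 × g
Your rotor: r = 78 mm = 7.8 cm
51,450.6 = 11.18 × 7.8 × (N/1000)²
(N/1000)² = 51,450.6 / 87.204 = 590.0028
N = 1000 × √590.0028 ≈ 24,290.0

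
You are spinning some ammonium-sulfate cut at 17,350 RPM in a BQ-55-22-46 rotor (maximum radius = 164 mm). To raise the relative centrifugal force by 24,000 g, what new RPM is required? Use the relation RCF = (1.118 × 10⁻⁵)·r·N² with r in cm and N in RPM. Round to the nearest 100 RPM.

20800 RPM

r = 164 mm = 16.4 cm
Current RCF = 1.118 × 10⁻⁵ × 16.4 × (17350)² = 1.118 × 10⁻⁵ × 16.4 × 301,022,500 ≈ 55,193.1 × g
Target RCF = 55,193.1 + 24,000 = 79,193.1 × g
N² = 79,193.1 / (18.3352 × 10⁻⁵) = 431,918,386
N ≈ √431,918,386 ≈ 20,782.6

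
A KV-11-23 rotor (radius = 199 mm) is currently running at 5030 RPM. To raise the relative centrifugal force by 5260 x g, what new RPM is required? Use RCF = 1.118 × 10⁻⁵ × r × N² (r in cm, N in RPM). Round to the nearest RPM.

≈ 6996 RPM

r = 199 mm = 19.9 cm
Current RCF = 1.118 × 10⁻⁵ × 19.9 × (5030)² = 1.118 × 10⁻⁵ × 19.9 × 25,300,900 ≈ 5,629 × g
Target RCF = 5,629 + 5,260 = 10,889 × g
N² = 10,889 / (22.2482 × 10⁻⁵) = 48,943,285
N ≈ √48,943,285 ≈ 6,995.9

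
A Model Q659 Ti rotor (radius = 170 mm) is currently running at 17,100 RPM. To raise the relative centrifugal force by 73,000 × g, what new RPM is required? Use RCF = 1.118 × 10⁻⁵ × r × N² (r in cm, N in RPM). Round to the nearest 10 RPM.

r = 170 mm = 17.0 cm
Current RCF = 1.118 × 10⁻⁵ × 17 × (17100)² = 1.118 × 10⁻⁵ × 17 × 292,410,000 ≈ 55,575.4 × g
Target RCF = 55,575.4 + 73,000 = 128,575.4 × g
N² = 128,575.4 / (19.006 × 10⁻⁵) = 676,499,000
N ≈ √676,499,000 ≈ 26,009.6

N₂ ≈ 26010 RPM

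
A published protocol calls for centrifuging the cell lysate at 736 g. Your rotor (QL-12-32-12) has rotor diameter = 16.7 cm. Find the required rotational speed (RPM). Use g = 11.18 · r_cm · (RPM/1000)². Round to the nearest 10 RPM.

≈ 2810 RPM

r = 16.7 / 2 = 8.35 cm
RCF = 11.18 × r × (N/1000)²
736 = 11.18 × 8.35 × (N/1000)²
(N/1000)² = 736 / 93.353 = 7.884053
N = 1000 × √7.884053 ≈ 2,807.9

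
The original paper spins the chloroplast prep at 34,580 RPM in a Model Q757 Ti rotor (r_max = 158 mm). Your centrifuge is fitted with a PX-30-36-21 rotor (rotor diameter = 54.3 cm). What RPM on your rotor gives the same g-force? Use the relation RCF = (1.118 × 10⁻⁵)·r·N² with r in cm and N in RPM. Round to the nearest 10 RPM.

Original rotor: r = 158 mm = 15.8 cm
RCF_original = 1.118 × 10⁻⁵ × 15.8 × (34580)² = 1.118 × 10⁻⁵ × 15.8 × 1,195,776,400 ≈ 211,226.7 × g
Your rotor: r = 54.3 / 2 = 27.15 cm
211,226.7 = 1.118 × 10⁻⁵ × 27.15 × N²
N² = 211,226.7 / (30.3537 × 10⁻⁵) = 695,884,521
N ≈ √695,884,521 ≈ 26,379.6

26380 RPM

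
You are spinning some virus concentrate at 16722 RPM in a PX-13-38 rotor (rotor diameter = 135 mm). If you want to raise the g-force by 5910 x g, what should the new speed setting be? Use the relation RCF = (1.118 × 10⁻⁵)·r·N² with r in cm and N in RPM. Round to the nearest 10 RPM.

18920 RPM

r = 135 mm / 2 = 67.5 mm = 6.75 cm
Current RCF = 1.118 × 10⁻⁵ × 6.75 × (16722)² = 1.118 × 10⁻⁵ × 6.75 × 279,625,284 ≈ 21,101.9 × g
Target RCF = 21,101.9 + 5,910 = 27,011.9 × g
N² = 27,011.9 / (7.5465 × 10⁻⁵) = 357,939,442
N ≈ √357,939,442 ≈ 18,919.3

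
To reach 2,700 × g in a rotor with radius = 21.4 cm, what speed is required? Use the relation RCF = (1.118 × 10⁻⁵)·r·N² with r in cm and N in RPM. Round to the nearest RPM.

N ≈ 3359 RPM

2,700 = 1.118 × 10⁻⁵ × 21.4 × N²
N² = 2,700 / (23.9252 × 10⁻⁵) = 11,285,172
N ≈ √11,285,172 ≈ 3,359.3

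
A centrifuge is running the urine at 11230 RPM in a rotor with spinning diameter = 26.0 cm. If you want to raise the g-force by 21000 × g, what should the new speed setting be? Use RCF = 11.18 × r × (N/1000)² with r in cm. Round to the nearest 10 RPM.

N₂ ≈ 16450 RPM

r = 26.0 / 2 = 13 cm
Current RCF = 11.18 × 13 × (11.23)² = 11.18 × 13 × 126.1129 ≈ 18,329.2 × g
Target RCF = 18,329.2 + 21,000 = 39,329.2 × g
(N/1000)² = 39,329.2 / 145.34 = 270.6013
N = 1000 × √270.6013 ≈ 16,450.0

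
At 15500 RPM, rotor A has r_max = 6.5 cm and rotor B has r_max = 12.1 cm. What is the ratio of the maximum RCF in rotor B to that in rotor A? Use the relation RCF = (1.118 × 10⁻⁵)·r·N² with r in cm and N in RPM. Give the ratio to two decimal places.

1.86

At fixed N, RCF ∝ r, so RCF_B/RCF_A = r_B/r_A = 12.1 / 6.5 = 1.8615.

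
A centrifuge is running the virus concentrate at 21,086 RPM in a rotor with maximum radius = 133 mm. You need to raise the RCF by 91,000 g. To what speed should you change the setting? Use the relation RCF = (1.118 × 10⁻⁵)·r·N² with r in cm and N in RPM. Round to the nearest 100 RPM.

≈ 32500 RPM

r = 133 mm = 13.3 cm
Current RCF = 1.118 × 10⁻⁵ × 13.3 × (21086)² = 1.118 × 10⁻⁵ × 13.3 × 444,619,396 ≈ 66,112.2 × g
Target RCF = 66,112.2 + 91,000 = 157,112.2 × g
N² = 157,112.2 / (14.8694 × 10⁻⁵) = 1,056,614,255
N ≈ √1,056,614,255 ≈ 32,505.6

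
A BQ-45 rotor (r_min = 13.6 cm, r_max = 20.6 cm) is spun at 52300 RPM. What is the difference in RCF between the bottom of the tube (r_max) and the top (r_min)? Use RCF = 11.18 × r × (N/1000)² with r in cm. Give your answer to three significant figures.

RCF_max = 11.18 × 20.6 × (52.3)² = 11.18 × 20.6 × 2,735.29 ≈ 629,959.2 × g
RCF_min = 11.18 × 13.6 × (52.3)² = 11.18 × 13.6 × 2,735.29 ≈ 415,895.4 × g
ΔRCF = 629,959.2 − 415,895.4 = 214,063.8

214000 ×g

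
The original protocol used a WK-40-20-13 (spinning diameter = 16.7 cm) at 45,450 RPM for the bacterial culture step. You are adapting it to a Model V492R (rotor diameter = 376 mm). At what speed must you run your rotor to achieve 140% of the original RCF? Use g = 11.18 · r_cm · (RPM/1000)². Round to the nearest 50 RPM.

Original rotor: r = 16.7 / 2 = 8.35 cm
RCF_original = 11.18 × 8.35 × (45.45)² = 11.18 × 8.35 × 2,065.7025 ≈ 192,839.5 × g
Target RCF = 1.4 × 192,839.5 ≈ 269,975.3 × g
Your rotor: r = 376 mm / 2 = 188 mm = 18.8 cm
269,975.3 = 11.18 × 18.8 × (N/1000)²
(N/1000)² = 269,975.3 / 210.184 = 1284.471
N = 1000 × √1284.471 ≈ 35,839.5

≈ 35850 RPM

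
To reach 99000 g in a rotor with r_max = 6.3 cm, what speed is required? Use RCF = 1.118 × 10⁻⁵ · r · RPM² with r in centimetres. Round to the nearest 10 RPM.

N ≈ 37490 RPM

99,000 = 1.118 × 10⁻⁵ × 6.3 × N²
N² = 99,000 / (7.0434 × 10⁻⁵) = 1,405,571,173
N ≈ √1,405,571,173 ≈ 37,490.9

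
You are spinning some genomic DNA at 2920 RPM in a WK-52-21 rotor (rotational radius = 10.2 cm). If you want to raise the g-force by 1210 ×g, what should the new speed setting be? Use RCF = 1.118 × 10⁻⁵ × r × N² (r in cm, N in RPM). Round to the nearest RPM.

N₂ ≈ 4375 RPM

Current RCF = 1.118 × 10⁻⁵ × 10.2 × (2920)² = 1.118 × 10⁻⁵ × 10.2 × 8,526,400 ≈ 972.3 × g
Target RCF = 972.3 + 1,210 = 2,182.3 × g
N² = 2,182.3 / (11.4036 × 10⁻⁵) = 19,136,939
N ≈ √19,136,939 ≈ 4,374.6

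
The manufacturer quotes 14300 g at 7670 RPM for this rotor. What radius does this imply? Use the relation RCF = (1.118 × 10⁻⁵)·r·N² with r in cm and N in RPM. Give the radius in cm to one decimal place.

14300 = 1.118 × 10⁻⁵ × r × (7670)²
r = 14300 / (1.118 × 10⁻⁵ × 58,828,900) = 14300 / 657.7071 ≈ 21.742 cm

r ≈ 21.7 cm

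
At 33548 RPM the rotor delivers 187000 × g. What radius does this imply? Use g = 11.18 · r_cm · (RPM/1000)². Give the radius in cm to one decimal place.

RCF = 11.18 × r × (N/1000)²
187000 = 11.18 × r × (33.548)²
r = 187000 / (11.18 × 1125.468304) = 187000 / 12582.74 ≈ 14.862 cm

14.9 cm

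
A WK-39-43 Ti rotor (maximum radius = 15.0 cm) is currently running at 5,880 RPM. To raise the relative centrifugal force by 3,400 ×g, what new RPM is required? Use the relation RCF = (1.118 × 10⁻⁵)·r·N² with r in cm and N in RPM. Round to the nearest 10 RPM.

7410 RPM

Current RCF = 1.118 × 10⁻⁵ × 15 × (5880)² = 1.118 × 10⁻⁵ × 15 × 34,574,400 ≈ 5,798.1 × g
Target RCF = 5,798.1 + 3,400 = 9,198.1 × g
N² = 9,198.1 / (16.77 × 10⁻⁵) = 54,848,539
N ≈ √54,848,539 ≈ 7,406.0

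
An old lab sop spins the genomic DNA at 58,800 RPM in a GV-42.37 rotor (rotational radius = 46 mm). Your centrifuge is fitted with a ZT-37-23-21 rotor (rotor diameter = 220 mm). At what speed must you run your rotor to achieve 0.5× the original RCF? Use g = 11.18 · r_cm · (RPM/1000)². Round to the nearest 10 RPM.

Original rotor: r = 46 mm = 4.6 cm
RCF_original = 11.18 × 4.6 × (58.8)² = 11.18 × 4.6 × 3,457.44 ≈ 177,809.2 × g
Target RCF = 0.5 × 177,809.2 ≈ 88,904.6 × g
Your rotor: r = 220 mm / 2 = 110 mm = 11 cm
88,904.6 = 11.18 × 11 × (N/1000)²
(N/1000)² = 88,904.6 / 122.98 = 722.9192
N = 1000 × √722.9192 ≈ 26,887.2

26890 RPM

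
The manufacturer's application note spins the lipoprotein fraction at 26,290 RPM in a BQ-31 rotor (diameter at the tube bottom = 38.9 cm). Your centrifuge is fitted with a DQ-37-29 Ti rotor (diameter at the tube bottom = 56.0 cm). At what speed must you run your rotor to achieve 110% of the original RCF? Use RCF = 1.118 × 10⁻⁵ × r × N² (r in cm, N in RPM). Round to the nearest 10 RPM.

≈ 22980 RPM

Original rotor: r = 38.9 / 2 = 19.45 cm
RCF = 1.118 × 10⁻⁵ × r × N²
RCF_original = 1.118 × 10⁻⁵ × 19.45 × (26290)² = 1.118 × 10⁻⁵ × 19.45 × 691,164,100 ≈ 150,294.3 × g
Target RCF = 1.1 × 150,294.3 ≈ 165,323.7 × g
Your rotor: r = 56.0 / 2 = 28 cm
165,323.7 = 1.118 × 10⁻⁵ × 28 × N²
N² = 165,323.7 / (31.304 × 10⁻⁵) = 528,123,243
N ≈ √528,123,243 ≈ 22,980.9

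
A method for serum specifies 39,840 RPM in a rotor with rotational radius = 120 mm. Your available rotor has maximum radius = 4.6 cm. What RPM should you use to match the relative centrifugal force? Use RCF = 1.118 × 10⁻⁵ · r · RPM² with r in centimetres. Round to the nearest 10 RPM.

Original rotor: r = 120 mm = 12.0 cm
RCF_original = 1.118 × 10⁻⁵ × 12 × (39840)² = 1.118 × 10⁻⁵ × 12 × 1,587,225,600 ≈ 212,942.2 × g
212,942.2 = 1.118 × 10⁻⁵ × 4.6 × N²
N² = 212,942.2 / (5.1428 × 10⁻⁵) = 4,140,588,784
N ≈ √4,140,588,784 ≈ 64,347.4

≈ 64350 RPM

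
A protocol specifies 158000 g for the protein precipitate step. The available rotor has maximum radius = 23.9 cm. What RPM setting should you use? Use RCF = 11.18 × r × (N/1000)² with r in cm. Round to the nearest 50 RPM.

158,000 = 11.18 × 23.9 × (N/1000)²
(N/1000)² = 158,000 / 267.202 = 591.3129
N = 1000 × √591.3129 ≈ 24,316.9

≈ 24300 RPM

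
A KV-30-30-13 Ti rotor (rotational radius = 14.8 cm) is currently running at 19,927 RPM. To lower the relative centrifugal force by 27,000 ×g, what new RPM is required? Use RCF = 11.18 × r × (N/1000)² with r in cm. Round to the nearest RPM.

Current RCF = 11.18 × 14.8 × (19.927)² = 11.18 × 14.8 × 397.085329 ≈ 65,703.3 × g
Target RCF = 65,703.3 − 27,000 = 38,703.3 × g
(N/1000)² = 38,703.3 / 165.464 = 233.9077
N = 1000 × √233.9077 ≈ 15,294.0

≈ 15294 RPM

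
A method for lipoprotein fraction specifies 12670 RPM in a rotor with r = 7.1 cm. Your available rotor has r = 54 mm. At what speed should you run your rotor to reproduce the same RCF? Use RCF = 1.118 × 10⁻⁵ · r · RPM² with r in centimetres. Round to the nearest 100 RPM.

≈ 14500 RPM

RCF_original = 1.118 × 10⁻⁵ × 7.1 × (12670)² = 1.118 × 10⁻⁵ × 7.1 × 160,528,900 ≈ 12,742.5 × g
Your rotor: r = 54 mm = 5.4 cm
12,742.5 = 1.118 × 10⁻⁵ × 5.4 × N²
N² = 12,742.5 / (6.0372 × 10⁻⁵) = 211,066,388
N ≈ √211,066,388 ≈ 14,528.1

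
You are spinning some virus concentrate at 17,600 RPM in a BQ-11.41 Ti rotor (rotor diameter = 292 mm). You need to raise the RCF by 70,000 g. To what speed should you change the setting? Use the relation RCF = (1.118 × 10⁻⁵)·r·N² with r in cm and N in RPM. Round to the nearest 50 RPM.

N₂ ≈ 27200 RPM

r = 292 mm / 2 = 146 mm = 14.6 cm
Current RCF = 1.118 × 10⁻⁵ × 14.6 × (17600)² = 1.118 × 10⁻⁵ × 14.6 × 309,760,000 ≈ 50,561.5 × g
Target RCF = 50,561.5 + 70,000 = 120,561.5 × g
N² = 120,561.5 / (16.3228 × 10⁻⁵) = 738,607,959
N ≈ √738,607,959 ≈ 27,177.3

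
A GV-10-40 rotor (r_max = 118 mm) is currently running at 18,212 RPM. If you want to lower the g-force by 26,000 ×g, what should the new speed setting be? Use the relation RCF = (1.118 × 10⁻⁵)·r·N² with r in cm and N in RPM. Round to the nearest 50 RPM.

≈ 11600 RPM

r = 118 mm = 11.8 cm
Current RCF = 1.118 × 10⁻⁵ × 11.8 × (18212)² = 1.118 × 10⁻⁵ × 11.8 × 331,676,944 ≈ 43,756.1 × g
Target RCF = 43,756.1 − 26,000 = 17,756.1 × g
N² = 17,756.1 / (13.1924 × 10⁻⁵) = 134,593,402
N ≈ √134,593,402 ≈ 11,601.4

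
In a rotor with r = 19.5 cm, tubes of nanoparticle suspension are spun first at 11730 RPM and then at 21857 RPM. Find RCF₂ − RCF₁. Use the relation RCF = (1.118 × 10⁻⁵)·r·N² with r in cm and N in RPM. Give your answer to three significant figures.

74200 × g

RCF₁ = 1.118 × 10⁻⁵ × 19.5 × (11730)² = 1.118 × 10⁻⁵ × 19.5 × 137,592,900 ≈ 29,996.6 × g
RCF₂ = 1.118 × 10⁻⁵ × 19.5 × (21857)² = 1.118 × 10⁻⁵ × 19.5 × 477,728,449 ≈ 104,149.6 × g
Increase = 104,149.6 − 29,996.6 = 74,153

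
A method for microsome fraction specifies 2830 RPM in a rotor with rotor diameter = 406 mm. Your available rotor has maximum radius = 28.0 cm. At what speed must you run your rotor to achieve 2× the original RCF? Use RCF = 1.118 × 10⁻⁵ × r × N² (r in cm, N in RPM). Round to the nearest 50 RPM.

3400 RPM

Original rotor: r = 406 mm / 2 = 203 mm = 20.3 cm
RCF = 1.118 × 10⁻⁵ × r × N²
RCF_original = 1.118 × 10⁻⁵ × 20.3 × (2830)² = 1.118 × 10⁻⁵ × 20.3 × 8,008,900 ≈ 1,817.7 × g
Target RCF = 2 × 1,817.7 ≈ 3,635.4 × g
3,635.4 = 1.118 × 10⁻⁵ × 28 × N²
N² = 3,635.4 / (31.304 × 10⁻⁵) = 11,613,212
N ≈ √11,613,212 ≈ 3,407.8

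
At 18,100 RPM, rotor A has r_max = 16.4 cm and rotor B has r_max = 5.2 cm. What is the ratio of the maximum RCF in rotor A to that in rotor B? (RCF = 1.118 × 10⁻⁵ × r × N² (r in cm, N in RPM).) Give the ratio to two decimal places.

At fixed N, RCF ∝ r, so RCF_A/RCF_B = r_A/r_B = 16.4 / 5.2 = 3.1538.

3.15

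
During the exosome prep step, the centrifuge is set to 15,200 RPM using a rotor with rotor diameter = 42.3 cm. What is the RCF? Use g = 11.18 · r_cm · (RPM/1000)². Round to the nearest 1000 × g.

r = 42.3 / 2 = 21.15 cm
RCF = 11.18 × 21.15 × (15.2)² = 11.18 × 21.15 × 231.04 ≈ 54,631 × g

RCF ≈ 55000 ×g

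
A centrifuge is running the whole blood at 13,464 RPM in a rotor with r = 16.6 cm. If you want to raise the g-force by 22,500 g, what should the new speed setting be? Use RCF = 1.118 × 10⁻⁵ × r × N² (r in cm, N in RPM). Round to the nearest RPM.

N₂ ≈ 17393 RPM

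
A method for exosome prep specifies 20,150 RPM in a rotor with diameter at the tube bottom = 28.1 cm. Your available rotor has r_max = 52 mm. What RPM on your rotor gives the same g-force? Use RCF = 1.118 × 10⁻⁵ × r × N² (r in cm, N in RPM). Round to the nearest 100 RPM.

33100 RPM

Original rotor: r = 28.1 / 2 = 14.05 cm
RCF_original = 1.118 × 10⁻⁵ × 14.05 × (20150)² = 1.118 × 10⁻⁵ × 14.05 × 406,022,500 ≈ 63,777.6 × g
Your rotor: r = 52 mm = 5.2 cm
63,777.6 = 1.118 × 10⁻⁵ × 5.2 × N²
N² = 63,777.6 / (5.8136 × 10⁻⁵) = 1,097,041,420
N ≈ √1,097,041,420 ≈ 33,121.6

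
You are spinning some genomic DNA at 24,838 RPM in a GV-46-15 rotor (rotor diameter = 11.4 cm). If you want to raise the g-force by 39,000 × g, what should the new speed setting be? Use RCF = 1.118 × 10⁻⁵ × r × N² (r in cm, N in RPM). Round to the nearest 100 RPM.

r = 11.4 / 2 = 5.7 cm
Current RCF = 1.118 × 10⁻⁵ × 5.7 × (24838)² = 1.118 × 10⁻⁵ × 5.7 × 616,926,244 ≈ 39,314.2 × g
Target RCF = 39,314.2 + 39,000 = 78,314.2 × g
N² = 78,314.2 / (6.3726 × 10⁻⁵) = 1,228,920,692
N ≈ √1,228,920,692 ≈ 35,056.0

≈ 35100 RPM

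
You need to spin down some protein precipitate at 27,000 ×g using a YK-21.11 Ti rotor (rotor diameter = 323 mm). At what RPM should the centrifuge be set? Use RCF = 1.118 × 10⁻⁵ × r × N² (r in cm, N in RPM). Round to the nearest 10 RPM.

r = 323 mm / 2 = 161.5 mm = 16.15 cm
27,000 = 1.118 × 10⁻⁵ × 16.15 × N²
N² = 27,000 / (18.0557 × 10⁻⁵) = 149,537,265
N ≈ √149,537,265 ≈ 12,228.5

12230 RPM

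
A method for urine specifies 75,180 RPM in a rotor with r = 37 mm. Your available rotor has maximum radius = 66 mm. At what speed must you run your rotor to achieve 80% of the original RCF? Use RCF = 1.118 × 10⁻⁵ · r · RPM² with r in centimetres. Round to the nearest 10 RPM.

Original rotor: r = 37 mm = 3.7 cm
RCF = 1.118 × 10⁻⁵ × r × N²
RCF_original = 1.118 × 10⁻⁵ × 3.7 × (75180)² = 1.118 × 10⁻⁵ × 3.7 × 5,652,032,400 ≈ 233,802 × g
Target RCF = 0.8 × 233,802 ≈ 187,041.6 × g
Your rotor: r = 66 mm = 6.6 cm
187,041.6 = 1.118 × 10⁻⁵ × 6.6 × N²
N² = 187,041.6 / (7.3788 × 10⁻⁵) = 2,534,851,195
N ≈ √2,534,851,195 ≈ 50,347.3

≈ 50350 RPM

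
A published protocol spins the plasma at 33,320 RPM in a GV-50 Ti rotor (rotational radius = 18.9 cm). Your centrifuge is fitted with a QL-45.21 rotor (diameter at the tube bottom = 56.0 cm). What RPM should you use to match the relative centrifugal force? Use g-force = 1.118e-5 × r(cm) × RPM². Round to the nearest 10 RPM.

RCF = 1.118 × 10⁻⁵ × r × N²
RCF_original = 1.118 × 10⁻⁵ × 18.9 × (33320)² = 1.118 × 10⁻⁵ × 18.9 × 1,110,222,400 ≈ 234,592.2 × g
Your rotor: r = 56.0 / 2 = 28 cm
234,592.2 = 1.118 × 10⁻⁵ × 28 × N²
N² = 234,592.2 / (31.304 × 10⁻⁵) = 749,400,077
N ≈ √749,400,077 ≈ 27,375.2

27380 RPM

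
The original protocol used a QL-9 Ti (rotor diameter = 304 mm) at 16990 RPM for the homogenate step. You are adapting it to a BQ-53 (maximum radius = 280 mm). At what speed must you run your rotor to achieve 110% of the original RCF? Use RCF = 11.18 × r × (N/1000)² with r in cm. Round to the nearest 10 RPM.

≈ 13130 RPM

Original rotor: r = 304 mm / 2 = 152 mm = 15.2 cm
RCF_original = 11.18 × 15.2 × (16.99)² = 11.18 × 15.2 × 288.6601 ≈ 49,053.7 × g
Target RCF = 1.1 × 49,053.7 ≈ 53,959.1 × g
Your rotor: r = 280 mm = 28.0 cm
53,959.1 = 11.18 × 28 × (N/1000)²
(N/1000)² = 53,959.1 / 313.04 = 172.3713
N = 1000 × √172.3713 ≈ 13,129.0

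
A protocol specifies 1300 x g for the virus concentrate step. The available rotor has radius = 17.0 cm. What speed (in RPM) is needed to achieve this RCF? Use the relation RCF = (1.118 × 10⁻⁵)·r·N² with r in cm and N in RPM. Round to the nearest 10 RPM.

RCF = 1.118 × 10⁻⁵ × r × N²
1,300 = 1.118 × 10⁻⁵ × 17 × N²
N² = 1,300 / (19.006 × 10⁻⁵) = 6,839,945
N ≈ √6,839,945 ≈ 2,615.3

N ≈ 2620 RPM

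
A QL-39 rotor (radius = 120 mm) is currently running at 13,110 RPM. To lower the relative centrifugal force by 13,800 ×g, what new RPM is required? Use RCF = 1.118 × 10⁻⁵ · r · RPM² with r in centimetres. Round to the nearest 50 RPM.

r = 120 mm = 12.0 cm
Current RCF = 1.118 × 10⁻⁵ × 12 × (13110)² = 1.118 × 10⁻⁵ × 12 × 171,872,100 ≈ 23,058.4 × g
Target RCF = 23,058.4 − 13,800 = 9,258.4 × g
N² = 9,258.4 / (13.416 × 10⁻⁵) = 69,010,137
N ≈ √69,010,137 ≈ 8,307.2

8300 RPM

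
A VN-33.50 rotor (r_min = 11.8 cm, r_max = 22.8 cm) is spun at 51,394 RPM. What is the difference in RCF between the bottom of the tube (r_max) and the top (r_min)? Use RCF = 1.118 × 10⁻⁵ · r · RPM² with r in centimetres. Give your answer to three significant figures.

ΔRCF = 1.118 × 10⁻⁵ × (r_max − r_min) × N² = 1.118 × 10⁻⁵ × 11.0 × 2,641,343,236 ≈ 324,832.4

325000 g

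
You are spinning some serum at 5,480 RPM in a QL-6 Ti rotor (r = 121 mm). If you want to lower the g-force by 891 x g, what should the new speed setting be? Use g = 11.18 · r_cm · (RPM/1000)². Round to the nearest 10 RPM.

≈ 4840 RPM

r = 121 mm = 12.1 cm
Current RCF = 11.18 × 12.1 × (5.48)² = 11.18 × 12.1 × 30.0304 ≈ 4,062.5 × g
Target RCF = 4,062.5 − 891 = 3,171.5 × g
(N/1000)² = 3,171.5 / 135.278 = 23.44431
N = 1000 × √23.44431 ≈ 4,841.9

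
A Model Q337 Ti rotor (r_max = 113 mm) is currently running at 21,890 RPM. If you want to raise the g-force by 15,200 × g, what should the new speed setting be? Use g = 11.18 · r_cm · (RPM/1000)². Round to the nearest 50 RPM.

r = 113 mm = 11.3 cm
Current RCF = 11.18 × 11.3 × (21.89)² = 11.18 × 11.3 × 479.1721 ≈ 60,535.7 × g
Target RCF = 60,535.7 + 15,200 = 75,735.7 × g
(N/1000)² = 75,735.7 / 126.334 = 599.4879
N = 1000 × √599.4879 ≈ 24,484.4

≈ 24500 RPM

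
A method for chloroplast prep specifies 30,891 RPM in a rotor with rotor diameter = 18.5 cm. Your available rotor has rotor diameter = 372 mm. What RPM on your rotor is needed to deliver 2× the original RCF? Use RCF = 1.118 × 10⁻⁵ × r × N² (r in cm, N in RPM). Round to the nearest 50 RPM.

Original rotor: r = 18.5 / 2 = 9.25 cm
RCF = 1.118 × 10⁻⁵ × r × N²
RCF_original = 1.118 × 10⁻⁵ × 9.25 × (30891)² = 1.118 × 10⁻⁵ × 9.25 × 954,253,881 ≈ 98,684.2 × g
Target RCF = 2 × 98,684.2 ≈ 197,368.4 × g
Your rotor: r = 372 mm / 2 = 186 mm = 18.6 cm
197,368.4 = 1.118 × 10⁻⁵ × 18.6 × N²
N² = 197,368.4 / (20.7948 × 10⁻⁵) = 949,123,819
N ≈ √949,123,819 ≈ 30,807.9

30800 RPM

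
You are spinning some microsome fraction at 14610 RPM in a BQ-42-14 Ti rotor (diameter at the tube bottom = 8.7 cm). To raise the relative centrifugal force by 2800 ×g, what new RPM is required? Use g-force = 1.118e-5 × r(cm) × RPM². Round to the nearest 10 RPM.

≈ 16460 RPM

r = 8.7 / 2 = 4.35 cm
Current RCF = 1.118 × 10⁻⁵ × 4.35 × (14610)² = 1.118 × 10⁻⁵ × 4.35 × 213,452,100 ≈ 10,380.8 × g
Target RCF = 10,380.8 + 2,800 = 13,180.8 × g
N² = 13,180.8 / (4.8633 × 10⁻⁵) = 271,025,847
N ≈ √271,025,847 ≈ 16,462.9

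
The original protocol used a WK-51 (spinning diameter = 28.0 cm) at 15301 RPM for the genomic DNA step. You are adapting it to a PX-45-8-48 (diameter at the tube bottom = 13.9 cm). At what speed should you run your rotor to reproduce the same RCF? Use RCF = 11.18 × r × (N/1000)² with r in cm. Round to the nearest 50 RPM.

≈ 21700 RPM

Original rotor: r = 28.0 / 2 = 14 cm
RCF_original = 11.18 × 14 × (15.301)² = 11.18 × 14 × 234.120601 ≈ 36,644.6 × g
Your rotor: r = 13.9 / 2 = 6.95 cm
36,644.6 = 11.18 × 6.95 × (N/1000)²
(N/1000)² = 36,644.6 / 77.701 = 471.6104
N = 1000 × √471.6104 ≈ 21,716.6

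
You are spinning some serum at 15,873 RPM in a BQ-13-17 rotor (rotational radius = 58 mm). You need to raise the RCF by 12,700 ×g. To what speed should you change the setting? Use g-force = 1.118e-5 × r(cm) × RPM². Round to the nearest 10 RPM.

21160 RPM

r = 58 mm = 5.8 cm
Current RCF = 1.118 × 10⁻⁵ × 5.8 × (15873)² = 1.118 × 10⁻⁵ × 5.8 × 251,952,129 ≈ 16,337.6 × g
Target RCF = 16,337.6 + 12,700 = 29,037.6 × g
N² = 29,037.6 / (6.4844 × 10⁻⁵) = 447,807,045
N ≈ √447,807,045 ≈ 21,161.5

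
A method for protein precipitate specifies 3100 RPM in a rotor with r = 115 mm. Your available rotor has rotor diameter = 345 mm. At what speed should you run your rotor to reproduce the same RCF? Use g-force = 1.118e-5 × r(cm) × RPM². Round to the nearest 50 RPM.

≈ 2550 RPM

Original rotor: r = 115 mm = 11.5 cm
RCF = 1.118 × 10⁻⁵ × r × N²
RCF_original = 1.118 × 10⁻⁵ × 11.5 × (3100)² = 1.118 × 10⁻⁵ × 11.5 × 9,610,000 ≈ 1,235.6 × g
Your rotor: r = 345 mm / 2 = 172.5 mm = 17.25 cm
1,235.6 = 1.118 × 10⁻⁵ × 17.25 × N²
N² = 1,235.6 / (19.2855 × 10⁻⁵) = 6,406,886
N ≈ √6,406,886 ≈ 2,531.2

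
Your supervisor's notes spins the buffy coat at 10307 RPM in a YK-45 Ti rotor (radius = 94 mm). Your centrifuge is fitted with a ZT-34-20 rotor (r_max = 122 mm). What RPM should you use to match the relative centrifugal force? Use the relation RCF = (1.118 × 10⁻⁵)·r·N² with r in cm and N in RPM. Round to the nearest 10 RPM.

Original rotor: r = 94 mm = 9.4 cm
RCF = 1.118 × 10⁻⁵ × r × N²
RCF_original = 1.118 × 10⁻⁵ × 9.4 × (10307)² = 1.118 × 10⁻⁵ × 9.4 × 106,234,249 ≈ 11,164.4 × g
Your rotor: r = 122 mm = 12.2 cm
11,164.4 = 1.118 × 10⁻⁵ × 12.2 × N²
N² = 11,164.4 / (13.6396 × 10⁻⁵) = 81,852,840
N ≈ √81,852,840 ≈ 9,047.3

9050 RPM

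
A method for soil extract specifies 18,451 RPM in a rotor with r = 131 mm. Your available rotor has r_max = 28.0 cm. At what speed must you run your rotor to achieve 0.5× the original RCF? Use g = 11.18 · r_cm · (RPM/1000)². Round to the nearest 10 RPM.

≈ 8920 RPM

Original rotor: r = 131 mm = 13.1 cm
RCF_original = 11.18 × 13.1 × (18.451)² = 11.18 × 13.1 × 340.439401 ≈ 49,860.1 × g
Target RCF = 0.5 × 49,860.1 ≈ 24,930 × g
24,930 = 11.18 × 28 × (N/1000)²
(N/1000)² = 24,930 / 313.04 = 79.63838
N = 1000 × √79.63838 ≈ 8,924.0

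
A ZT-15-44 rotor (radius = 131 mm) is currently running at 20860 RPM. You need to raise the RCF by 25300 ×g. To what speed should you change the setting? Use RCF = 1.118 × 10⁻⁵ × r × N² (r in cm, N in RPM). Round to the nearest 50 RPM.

N₂ ≈ 24650 RPM

r = 131 mm = 13.1 cm
Current RCF = 1.118 × 10⁻⁵ × 13.1 × (20860)² = 1.118 × 10⁻⁵ × 13.1 × 435,139,600 ≈ 63,729.7 × g
Target RCF = 63,729.7 + 25,300 = 89,029.7 × g
N² = 89,029.7 / (14.6458 × 10⁻⁵) = 607,885,537
N ≈ √607,885,537 ≈ 24,655.3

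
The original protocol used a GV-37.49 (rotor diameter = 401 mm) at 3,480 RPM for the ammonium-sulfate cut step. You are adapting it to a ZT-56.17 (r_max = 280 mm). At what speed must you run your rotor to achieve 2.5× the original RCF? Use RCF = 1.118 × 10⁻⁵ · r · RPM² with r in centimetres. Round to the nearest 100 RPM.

≈ 4700 RPM

Original rotor: r = 401 mm / 2 = 200.5 mm = 20.05 cm
RCF_original = 1.118 × 10⁻⁵ × 20.05 × (3480)² = 1.118 × 10⁻⁵ × 20.05 × 12,110,400 ≈ 2,714.7 × g
Target RCF = 2.5 × 2,714.7 ≈ 6,786.8 × g
Your rotor: r = 280 mm = 28.0 cm
6,786.8 = 1.118 × 10⁻⁵ × 28 × N²
N² = 6,786.8 / (31.304 × 10⁻⁵) = 21,680,296
N ≈ √21,680,296 ≈ 4,656.2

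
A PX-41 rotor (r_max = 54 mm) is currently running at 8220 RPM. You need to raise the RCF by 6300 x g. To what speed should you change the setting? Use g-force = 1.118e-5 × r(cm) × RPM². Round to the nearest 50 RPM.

r = 54 mm = 5.4 cm
Current RCF = 1.118 × 10⁻⁵ × 5.4 × (8220)² = 1.118 × 10⁻⁵ × 5.4 × 67,568,400 ≈ 4,079.2 × g
Target RCF = 4,079.2 + 6,300 = 10,379.2 × g
N² = 10,379.2 / (6.0372 × 10⁻⁵) = 171,920,758
N ≈ √171,920,758 ≈ 13,111.9

≈ 13100 RPM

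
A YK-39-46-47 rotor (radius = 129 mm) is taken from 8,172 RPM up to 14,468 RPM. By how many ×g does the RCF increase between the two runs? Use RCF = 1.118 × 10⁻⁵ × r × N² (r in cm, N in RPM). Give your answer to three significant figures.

r = 129 mm = 12.9 cm
RCF₁ = 1.118 × 10⁻⁵ × 12.9 × (8172)² = 1.118 × 10⁻⁵ × 12.9 × 66,781,584 ≈ 9,631.4 × g
RCF₂ = 1.118 × 10⁻⁵ × 12.9 × (14468)² = 1.118 × 10⁻⁵ × 12.9 × 209,323,024 ≈ 30,189 × g
Increase = 30,189 − 9,631.4 = 20,557.6

≈ 20600 ×g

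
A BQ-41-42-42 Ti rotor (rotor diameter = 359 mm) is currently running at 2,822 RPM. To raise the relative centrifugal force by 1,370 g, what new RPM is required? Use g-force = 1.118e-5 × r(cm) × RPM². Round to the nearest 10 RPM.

r = 359 mm / 2 = 179.5 mm = 17.95 cm
Current RCF = 1.118 × 10⁻⁵ × 17.95 × (2822)² = 1.118 × 10⁻⁵ × 17.95 × 7,963,684 ≈ 1,598.2 × g
Target RCF = 1,598.2 + 1,370 = 2,968.2 × g
N² = 2,968.2 / (20.0681 × 10⁻⁵) = 14,790,638
N ≈ √14,790,638 ≈ 3,845.9

N₂ ≈ 3850 RPM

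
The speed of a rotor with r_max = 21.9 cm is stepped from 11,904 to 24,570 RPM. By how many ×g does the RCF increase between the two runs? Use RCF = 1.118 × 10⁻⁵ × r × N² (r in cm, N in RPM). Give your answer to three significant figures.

RCF₁ = 1.118 × 10⁻⁵ × 21.9 × (11904)² = 1.118 × 10⁻⁵ × 21.9 × 141,705,216 ≈ 34,695.4 × g
RCF₂ = 1.118 × 10⁻⁵ × 21.9 × (24570)² = 1.118 × 10⁻⁵ × 21.9 × 603,684,900 ≈ 147,807.4 × g
Increase = 147,807.4 − 34,695.4 = 113,112

≈ 113000 ×g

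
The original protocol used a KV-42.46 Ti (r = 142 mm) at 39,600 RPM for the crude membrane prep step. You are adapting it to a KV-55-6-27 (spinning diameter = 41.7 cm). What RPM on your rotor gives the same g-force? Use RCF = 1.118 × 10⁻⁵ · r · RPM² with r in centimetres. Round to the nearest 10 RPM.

Original rotor: r = 142 mm = 14.2 cm
RCF_original = 1.118 × 10⁻⁵ × 14.2 × (39600)² = 1.118 × 10⁻⁵ × 14.2 × 1,568,160,000 ≈ 248,954.8 × g
Your rotor: r = 41.7 / 2 = 20.85 cm
248,954.8 = 1.118 × 10⁻⁵ × 20.85 × N²
N² = 248,954.8 / (23.3103 × 10⁻⁵) = 1,068,003,415
N ≈ √1,068,003,415 ≈ 32,680.3

32680 RPM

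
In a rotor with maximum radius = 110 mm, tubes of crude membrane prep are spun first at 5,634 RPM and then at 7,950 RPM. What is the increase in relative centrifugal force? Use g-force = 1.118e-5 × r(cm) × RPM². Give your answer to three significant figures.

3870 × g

r = 110 mm = 11.0 cm
RCF₁ = 1.118 × 10⁻⁵ × 11 × (5634)² = 1.118 × 10⁻⁵ × 11 × 31,741,956 ≈ 3,903.6 × g
RCF₂ = 1.118 × 10⁻⁵ × 11 × (7950)² = 1.118 × 10⁻⁵ × 11 × 63,202,500 ≈ 7,772.6 × g
Increase = 7,772.6 − 3,903.6 = 3,869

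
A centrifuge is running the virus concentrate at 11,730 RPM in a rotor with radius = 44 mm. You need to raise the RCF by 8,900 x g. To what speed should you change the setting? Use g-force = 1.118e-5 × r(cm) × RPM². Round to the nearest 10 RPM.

r = 44 mm = 4.4 cm
Current RCF = 1.118 × 10⁻⁵ × 4.4 × (11730)² = 1.118 × 10⁻⁵ × 4.4 × 137,592,900 ≈ 6,768.5 × g
Target RCF = 6,768.5 + 8,900 = 15,668.5 × g
N² = 15,668.5 / (4.9192 × 10⁻⁵) = 318,517,239
N ≈ √318,517,239 ≈ 17,847.1

17850 RPM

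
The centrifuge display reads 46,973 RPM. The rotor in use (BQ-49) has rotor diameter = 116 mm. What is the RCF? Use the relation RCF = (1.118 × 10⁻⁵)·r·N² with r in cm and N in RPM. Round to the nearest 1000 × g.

r = 116 mm / 2 = 58 mm = 5.8 cm
RCF = 1.118 × 10⁻⁵ × 5.8 × (46973)² = 1.118 × 10⁻⁵ × 5.8 × 2,206,462,729 ≈ 143,075.9 × g

≈ 143000 × g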